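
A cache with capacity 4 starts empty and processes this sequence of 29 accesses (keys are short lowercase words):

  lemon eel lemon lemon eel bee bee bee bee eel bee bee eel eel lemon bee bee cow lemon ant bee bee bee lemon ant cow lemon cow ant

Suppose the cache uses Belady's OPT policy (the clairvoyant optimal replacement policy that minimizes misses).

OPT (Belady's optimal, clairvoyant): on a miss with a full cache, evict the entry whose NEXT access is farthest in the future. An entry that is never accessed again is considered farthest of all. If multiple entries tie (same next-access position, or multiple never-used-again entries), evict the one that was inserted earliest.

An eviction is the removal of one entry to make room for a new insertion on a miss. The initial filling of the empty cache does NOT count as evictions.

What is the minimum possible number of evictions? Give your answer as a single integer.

Answer: 1

Derivation:
OPT (Belady) simulation (capacity=4):
  1. access lemon: MISS. Cache: [lemon]
  2. access eel: MISS. Cache: [lemon eel]
  3. access lemon: HIT. Next use of lemon: step 4. Cache: [lemon eel]
  4. access lemon: HIT. Next use of lemon: step 15. Cache: [lemon eel]
  5. access eel: HIT. Next use of eel: step 10. Cache: [lemon eel]
  6. access bee: MISS. Cache: [lemon eel bee]
  7. access bee: HIT. Next use of bee: step 8. Cache: [lemon eel bee]
  8. access bee: HIT. Next use of bee: step 9. Cache: [lemon eel bee]
  9. access bee: HIT. Next use of bee: step 11. Cache: [lemon eel bee]
  10. access eel: HIT. Next use of eel: step 13. Cache: [lemon eel bee]
  11. access bee: HIT. Next use of bee: step 12. Cache: [lemon eel bee]
  12. access bee: HIT. Next use of bee: step 16. Cache: [lemon eel bee]
  13. access eel: HIT. Next use of eel: step 14. Cache: [lemon eel bee]
  14. access eel: HIT. Next use of eel: never. Cache: [lemon eel bee]
  15. access lemon: HIT. Next use of lemon: step 19. Cache: [lemon eel bee]
  16. access bee: HIT. Next use of bee: step 17. Cache: [lemon eel bee]
  17. access bee: HIT. Next use of bee: step 21. Cache: [lemon eel bee]
  18. access cow: MISS. Cache: [lemon eel bee cow]
  19. access lemon: HIT. Next use of lemon: step 24. Cache: [lemon eel bee cow]
  20. access ant: MISS, evict eel (next use: never). Cache: [lemon bee cow ant]
  21. access bee: HIT. Next use of bee: step 22. Cache: [lemon bee cow ant]
  22. access bee: HIT. Next use of bee: step 23. Cache: [lemon bee cow ant]
  23. access bee: HIT. Next use of bee: never. Cache: [lemon bee cow ant]
  24. access lemon: HIT. Next use of lemon: step 27. Cache: [lemon bee cow ant]
  25. access ant: HIT. Next use of ant: step 29. Cache: [lemon bee cow ant]
  26. access cow: HIT. Next use of cow: step 28. Cache: [lemon bee cow ant]
  27. access lemon: HIT. Next use of lemon: never. Cache: [lemon bee cow ant]
  28. access cow: HIT. Next use of cow: never. Cache: [lemon bee cow ant]
  29. access ant: HIT. Next use of ant: never. Cache: [lemon bee cow ant]
Total: 24 hits, 5 misses, 1 evictions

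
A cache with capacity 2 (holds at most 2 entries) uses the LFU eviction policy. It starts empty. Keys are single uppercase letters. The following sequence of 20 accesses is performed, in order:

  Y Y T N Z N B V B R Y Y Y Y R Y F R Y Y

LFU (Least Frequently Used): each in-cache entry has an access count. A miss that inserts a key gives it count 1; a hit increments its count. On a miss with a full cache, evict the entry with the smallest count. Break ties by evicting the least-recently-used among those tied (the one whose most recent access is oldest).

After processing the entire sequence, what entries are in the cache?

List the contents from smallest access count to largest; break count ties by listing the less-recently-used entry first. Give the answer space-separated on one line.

LFU simulation (capacity=2):
  1. access Y: MISS. Cache: [Y(c=1)]
  2. access Y: HIT, count now 2. Cache: [Y(c=2)]
  3. access T: MISS. Cache: [T(c=1) Y(c=2)]
  4. access N: MISS, evict T(c=1). Cache: [N(c=1) Y(c=2)]
  5. access Z: MISS, evict N(c=1). Cache: [Z(c=1) Y(c=2)]
  6. access N: MISS, evict Z(c=1). Cache: [N(c=1) Y(c=2)]
  7. access B: MISS, evict N(c=1). Cache: [B(c=1) Y(c=2)]
  8. access V: MISS, evict B(c=1). Cache: [V(c=1) Y(c=2)]
  9. access B: MISS, evict V(c=1). Cache: [B(c=1) Y(c=2)]
  10. access R: MISS, evict B(c=1). Cache: [R(c=1) Y(c=2)]
  11. access Y: HIT, count now 3. Cache: [R(c=1) Y(c=3)]
  12. access Y: HIT, count now 4. Cache: [R(c=1) Y(c=4)]
  13. access Y: HIT, count now 5. Cache: [R(c=1) Y(c=5)]
  14. access Y: HIT, count now 6. Cache: [R(c=1) Y(c=6)]
  15. access R: HIT, count now 2. Cache: [R(c=2) Y(c=6)]
  16. access Y: HIT, count now 7. Cache: [R(c=2) Y(c=7)]
  17. access F: MISS, evict R(c=2). Cache: [F(c=1) Y(c=7)]
  18. access R: MISS, evict F(c=1). Cache: [R(c=1) Y(c=7)]
  19. access Y: HIT, count now 8. Cache: [R(c=1) Y(c=8)]
  20. access Y: HIT, count now 9. Cache: [R(c=1) Y(c=9)]
Total: 9 hits, 11 misses, 9 evictions

Answer: R Y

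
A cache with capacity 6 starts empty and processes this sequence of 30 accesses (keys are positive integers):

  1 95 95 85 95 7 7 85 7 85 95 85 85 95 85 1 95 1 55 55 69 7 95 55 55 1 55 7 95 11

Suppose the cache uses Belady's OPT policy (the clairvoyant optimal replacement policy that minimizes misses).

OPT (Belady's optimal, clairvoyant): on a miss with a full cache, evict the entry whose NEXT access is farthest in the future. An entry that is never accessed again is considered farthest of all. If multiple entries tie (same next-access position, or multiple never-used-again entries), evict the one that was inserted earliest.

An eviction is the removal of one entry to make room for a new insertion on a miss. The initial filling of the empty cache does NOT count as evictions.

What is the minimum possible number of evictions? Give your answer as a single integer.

Answer: 1

Derivation:
OPT (Belady) simulation (capacity=6):
  1. access 1: MISS. Cache: [1]
  2. access 95: MISS. Cache: [1 95]
  3. access 95: HIT. Next use of 95: step 5. Cache: [1 95]
  4. access 85: MISS. Cache: [1 95 85]
  5. access 95: HIT. Next use of 95: step 11. Cache: [1 95 85]
  6. access 7: MISS. Cache: [1 95 85 7]
  7. access 7: HIT. Next use of 7: step 9. Cache: [1 95 85 7]
  8. access 85: HIT. Next use of 85: step 10. Cache: [1 95 85 7]
  9. access 7: HIT. Next use of 7: step 22. Cache: [1 95 85 7]
  10. access 85: HIT. Next use of 85: step 12. Cache: [1 95 85 7]
  11. access 95: HIT. Next use of 95: step 14. Cache: [1 95 85 7]
  12. access 85: HIT. Next use of 85: step 13. Cache: [1 95 85 7]
  13. access 85: HIT. Next use of 85: step 15. Cache: [1 95 85 7]
  14. access 95: HIT. Next use of 95: step 17. Cache: [1 95 85 7]
  15. access 85: HIT. Next use of 85: never. Cache: [1 95 85 7]
  16. access 1: HIT. Next use of 1: step 18. Cache: [1 95 85 7]
  17. access 95: HIT. Next use of 95: step 23. Cache: [1 95 85 7]
  18. access 1: HIT. Next use of 1: step 26. Cache: [1 95 85 7]
  19. access 55: MISS. Cache: [1 95 85 7 55]
  20. access 55: HIT. Next use of 55: step 24. Cache: [1 95 85 7 55]
  21. access 69: MISS. Cache: [1 95 85 7 55 69]
  22. access 7: HIT. Next use of 7: step 28. Cache: [1 95 85 7 55 69]
  23. access 95: HIT. Next use of 95: step 29. Cache: [1 95 85 7 55 69]
  24. access 55: HIT. Next use of 55: step 25. Cache: [1 95 85 7 55 69]
  25. access 55: HIT. Next use of 55: step 27. Cache: [1 95 85 7 55 69]
  26. access 1: HIT. Next use of 1: never. Cache: [1 95 85 7 55 69]
  27. access 55: HIT. Next use of 55: never. Cache: [1 95 85 7 55 69]
  28. access 7: HIT. Next use of 7: never. Cache: [1 95 85 7 55 69]
  29. access 95: HIT. Next use of 95: never. Cache: [1 95 85 7 55 69]
  30. access 11: MISS, evict 1 (next use: never). Cache: [95 85 7 55 69 11]
Total: 23 hits, 7 misses, 1 evictions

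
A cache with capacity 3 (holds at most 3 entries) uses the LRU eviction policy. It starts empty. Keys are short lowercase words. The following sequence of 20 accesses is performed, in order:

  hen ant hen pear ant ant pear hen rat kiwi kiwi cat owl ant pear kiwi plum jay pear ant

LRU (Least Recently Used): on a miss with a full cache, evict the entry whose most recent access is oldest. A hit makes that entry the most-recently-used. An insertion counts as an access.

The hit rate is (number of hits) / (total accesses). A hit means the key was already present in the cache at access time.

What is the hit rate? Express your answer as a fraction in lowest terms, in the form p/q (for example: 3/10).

Answer: 3/10

Derivation:
LRU simulation (capacity=3):
  1. access hen: MISS. Cache (LRU->MRU): [hen]
  2. access ant: MISS. Cache (LRU->MRU): [hen ant]
  3. access hen: HIT. Cache (LRU->MRU): [ant hen]
  4. access pear: MISS. Cache (LRU->MRU): [ant hen pear]
  5. access ant: HIT. Cache (LRU->MRU): [hen pear ant]
  6. access ant: HIT. Cache (LRU->MRU): [hen pear ant]
  7. access pear: HIT. Cache (LRU->MRU): [hen ant pear]
  8. access hen: HIT. Cache (LRU->MRU): [ant pear hen]
  9. access rat: MISS, evict ant. Cache (LRU->MRU): [pear hen rat]
  10. access kiwi: MISS, evict pear. Cache (LRU->MRU): [hen rat kiwi]
  11. access kiwi: HIT. Cache (LRU->MRU): [hen rat kiwi]
  12. access cat: MISS, evict hen. Cache (LRU->MRU): [rat kiwi cat]
  13. access owl: MISS, evict rat. Cache (LRU->MRU): [kiwi cat owl]
  14. access ant: MISS, evict kiwi. Cache (LRU->MRU): [cat owl ant]
  15. access pear: MISS, evict cat. Cache (LRU->MRU): [owl ant pear]
  16. access kiwi: MISS, evict owl. Cache (LRU->MRU): [ant pear kiwi]
  17. access plum: MISS, evict ant. Cache (LRU->MRU): [pear kiwi plum]
  18. access jay: MISS, evict pear. Cache (LRU->MRU): [kiwi plum jay]
  19. access pear: MISS, evict kiwi. Cache (LRU->MRU): [plum jay pear]
  20. access ant: MISS, evict plum. Cache (LRU->MRU): [jay pear ant]
Total: 6 hits, 14 misses, 11 evictions

Hit rate = 6/20 = 3/10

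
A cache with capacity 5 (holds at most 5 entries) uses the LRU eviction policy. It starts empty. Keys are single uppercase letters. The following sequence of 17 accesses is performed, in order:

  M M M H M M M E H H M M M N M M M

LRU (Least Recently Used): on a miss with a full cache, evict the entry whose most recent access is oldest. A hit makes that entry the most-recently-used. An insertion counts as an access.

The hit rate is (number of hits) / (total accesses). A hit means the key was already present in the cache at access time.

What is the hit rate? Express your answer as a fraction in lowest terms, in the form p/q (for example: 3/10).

LRU simulation (capacity=5):
  1. access M: MISS. Cache (LRU->MRU): [M]
  2. access M: HIT. Cache (LRU->MRU): [M]
  3. access M: HIT. Cache (LRU->MRU): [M]
  4. access H: MISS. Cache (LRU->MRU): [M H]
  5. access M: HIT. Cache (LRU->MRU): [H M]
  6. access M: HIT. Cache (LRU->MRU): [H M]
  7. access M: HIT. Cache (LRU->MRU): [H M]
  8. access E: MISS. Cache (LRU->MRU): [H M E]
  9. access H: HIT. Cache (LRU->MRU): [M E H]
  10. access H: HIT. Cache (LRU->MRU): [M E H]
  11. access M: HIT. Cache (LRU->MRU): [E H M]
  12. access M: HIT. Cache (LRU->MRU): [E H M]
  13. access M: HIT. Cache (LRU->MRU): [E H M]
  14. access N: MISS. Cache (LRU->MRU): [E H M N]
  15. access M: HIT. Cache (LRU->MRU): [E H N M]
  16. access M: HIT. Cache (LRU->MRU): [E H N M]
  17. access M: HIT. Cache (LRU->MRU): [E H N M]
Total: 13 hits, 4 misses, 0 evictions

Hit rate = 13/17

Answer: 13/17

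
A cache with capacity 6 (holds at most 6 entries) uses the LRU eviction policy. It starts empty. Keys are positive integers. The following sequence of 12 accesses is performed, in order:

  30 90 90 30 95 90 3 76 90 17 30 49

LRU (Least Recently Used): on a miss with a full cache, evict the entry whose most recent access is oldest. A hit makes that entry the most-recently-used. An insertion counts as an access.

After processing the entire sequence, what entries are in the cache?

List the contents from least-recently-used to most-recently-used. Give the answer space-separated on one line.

LRU simulation (capacity=6):
  1. access 30: MISS. Cache (LRU->MRU): [30]
  2. access 90: MISS. Cache (LRU->MRU): [30 90]
  3. access 90: HIT. Cache (LRU->MRU): [30 90]
  4. access 30: HIT. Cache (LRU->MRU): [90 30]
  5. access 95: MISS. Cache (LRU->MRU): [90 30 95]
  6. access 90: HIT. Cache (LRU->MRU): [30 95 90]
  7. access 3: MISS. Cache (LRU->MRU): [30 95 90 3]
  8. access 76: MISS. Cache (LRU->MRU): [30 95 90 3 76]
  9. access 90: HIT. Cache (LRU->MRU): [30 95 3 76 90]
  10. access 17: MISS. Cache (LRU->MRU): [30 95 3 76 90 17]
  11. access 30: HIT. Cache (LRU->MRU): [95 3 76 90 17 30]
  12. access 49: MISS, evict 95. Cache (LRU->MRU): [3 76 90 17 30 49]
Total: 5 hits, 7 misses, 1 evictions

Answer: 3 76 90 17 30 49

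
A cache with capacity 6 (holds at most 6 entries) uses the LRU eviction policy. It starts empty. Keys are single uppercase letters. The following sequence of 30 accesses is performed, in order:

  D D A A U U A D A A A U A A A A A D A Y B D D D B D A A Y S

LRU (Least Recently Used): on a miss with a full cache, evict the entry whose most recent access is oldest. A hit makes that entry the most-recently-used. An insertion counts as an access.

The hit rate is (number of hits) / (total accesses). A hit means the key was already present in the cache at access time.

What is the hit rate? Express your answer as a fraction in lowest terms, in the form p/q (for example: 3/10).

LRU simulation (capacity=6):
  1. access D: MISS. Cache (LRU->MRU): [D]
  2. access D: HIT. Cache (LRU->MRU): [D]
  3. access A: MISS. Cache (LRU->MRU): [D A]
  4. access A: HIT. Cache (LRU->MRU): [D A]
  5. access U: MISS. Cache (LRU->MRU): [D A U]
  6. access U: HIT. Cache (LRU->MRU): [D A U]
  7. access A: HIT. Cache (LRU->MRU): [D U A]
  8. access D: HIT. Cache (LRU->MRU): [U A D]
  9. access A: HIT. Cache (LRU->MRU): [U D A]
  10. access A: HIT. Cache (LRU->MRU): [U D A]
  11. access A: HIT. Cache (LRU->MRU): [U D A]
  12. access U: HIT. Cache (LRU->MRU): [D A U]
  13. access A: HIT. Cache (LRU->MRU): [D U A]
  14. access A: HIT. Cache (LRU->MRU): [D U A]
  15. access A: HIT. Cache (LRU->MRU): [D U A]
  16. access A: HIT. Cache (LRU->MRU): [D U A]
  17. access A: HIT. Cache (LRU->MRU): [D U A]
  18. access D: HIT. Cache (LRU->MRU): [U A D]
  19. access A: HIT. Cache (LRU->MRU): [U D A]
  20. access Y: MISS. Cache (LRU->MRU): [U D A Y]
  21. access B: MISS. Cache (LRU->MRU): [U D A Y B]
  22. access D: HIT. Cache (LRU->MRU): [U A Y B D]
  23. access D: HIT. Cache (LRU->MRU): [U A Y B D]
  24. access D: HIT. Cache (LRU->MRU): [U A Y B D]
  25. access B: HIT. Cache (LRU->MRU): [U A Y D B]
  26. access D: HIT. Cache (LRU->MRU): [U A Y B D]
  27. access A: HIT. Cache (LRU->MRU): [U Y B D A]
  28. access A: HIT. Cache (LRU->MRU): [U Y B D A]
  29. access Y: HIT. Cache (LRU->MRU): [U B D A Y]
  30. access S: MISS. Cache (LRU->MRU): [U B D A Y S]
Total: 24 hits, 6 misses, 0 evictions

Hit rate = 24/30 = 4/5

Answer: 4/5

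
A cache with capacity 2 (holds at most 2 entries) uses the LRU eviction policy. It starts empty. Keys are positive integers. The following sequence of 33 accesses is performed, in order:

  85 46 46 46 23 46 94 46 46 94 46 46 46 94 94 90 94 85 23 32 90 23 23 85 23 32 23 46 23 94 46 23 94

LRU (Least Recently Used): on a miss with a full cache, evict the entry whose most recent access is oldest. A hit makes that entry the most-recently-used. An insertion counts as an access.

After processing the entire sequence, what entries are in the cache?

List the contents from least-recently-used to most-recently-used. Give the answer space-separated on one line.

Answer: 23 94

Derivation:
LRU simulation (capacity=2):
  1. access 85: MISS. Cache (LRU->MRU): [85]
  2. access 46: MISS. Cache (LRU->MRU): [85 46]
  3. access 46: HIT. Cache (LRU->MRU): [85 46]
  4. access 46: HIT. Cache (LRU->MRU): [85 46]
  5. access 23: MISS, evict 85. Cache (LRU->MRU): [46 23]
  6. access 46: HIT. Cache (LRU->MRU): [23 46]
  7. access 94: MISS, evict 23. Cache (LRU->MRU): [46 94]
  8. access 46: HIT. Cache (LRU->MRU): [94 46]
  9. access 46: HIT. Cache (LRU->MRU): [94 46]
  10. access 94: HIT. Cache (LRU->MRU): [46 94]
  11. access 46: HIT. Cache (LRU->MRU): [94 46]
  12. access 46: HIT. Cache (LRU->MRU): [94 46]
  13. access 46: HIT. Cache (LRU->MRU): [94 46]
  14. access 94: HIT. Cache (LRU->MRU): [46 94]
  15. access 94: HIT. Cache (LRU->MRU): [46 94]
  16. access 90: MISS, evict 46. Cache (LRU->MRU): [94 90]
  17. access 94: HIT. Cache (LRU->MRU): [90 94]
  18. access 85: MISS, evict 90. Cache (LRU->MRU): [94 85]
  19. access 23: MISS, evict 94. Cache (LRU->MRU): [85 23]
  20. access 32: MISS, evict 85. Cache (LRU->MRU): [23 32]
  21. access 90: MISS, evict 23. Cache (LRU->MRU): [32 90]
  22. access 23: MISS, evict 32. Cache (LRU->MRU): [90 23]
  23. access 23: HIT. Cache (LRU->MRU): [90 23]
  24. access 85: MISS, evict 90. Cache (LRU->MRU): [23 85]
  25. access 23: HIT. Cache (LRU->MRU): [85 23]
  26. access 32: MISS, evict 85. Cache (LRU->MRU): [23 32]
  27. access 23: HIT. Cache (LRU->MRU): [32 23]
  28. access 46: MISS, evict 32. Cache (LRU->MRU): [23 46]
  29. access 23: HIT. Cache (LRU->MRU): [46 23]
  30. access 94: MISS, evict 46. Cache (LRU->MRU): [23 94]
  31. access 46: MISS, evict 23. Cache (LRU->MRU): [94 46]
  32. access 23: MISS, evict 94. Cache (LRU->MRU): [46 23]
  33. access 94: MISS, evict 46. Cache (LRU->MRU): [23 94]
Total: 16 hits, 17 misses, 15 evictions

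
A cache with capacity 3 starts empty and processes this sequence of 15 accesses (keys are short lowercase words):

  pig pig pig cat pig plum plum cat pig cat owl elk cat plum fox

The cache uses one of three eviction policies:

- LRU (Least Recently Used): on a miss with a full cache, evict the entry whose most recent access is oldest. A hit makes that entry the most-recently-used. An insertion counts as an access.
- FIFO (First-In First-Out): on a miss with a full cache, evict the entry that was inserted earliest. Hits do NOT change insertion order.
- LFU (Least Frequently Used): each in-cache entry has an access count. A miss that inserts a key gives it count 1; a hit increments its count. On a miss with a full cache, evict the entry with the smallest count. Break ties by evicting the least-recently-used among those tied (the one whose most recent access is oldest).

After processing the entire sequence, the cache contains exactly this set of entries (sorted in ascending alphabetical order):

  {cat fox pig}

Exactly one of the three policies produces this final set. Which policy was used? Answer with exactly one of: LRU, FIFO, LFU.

Simulating under each policy and comparing final sets:
  LRU: final set = {cat fox plum} -> differs
  FIFO: final set = {cat fox plum} -> differs
  LFU: final set = {cat fox pig} -> MATCHES target
Only LFU produces the target set.

Answer: LFU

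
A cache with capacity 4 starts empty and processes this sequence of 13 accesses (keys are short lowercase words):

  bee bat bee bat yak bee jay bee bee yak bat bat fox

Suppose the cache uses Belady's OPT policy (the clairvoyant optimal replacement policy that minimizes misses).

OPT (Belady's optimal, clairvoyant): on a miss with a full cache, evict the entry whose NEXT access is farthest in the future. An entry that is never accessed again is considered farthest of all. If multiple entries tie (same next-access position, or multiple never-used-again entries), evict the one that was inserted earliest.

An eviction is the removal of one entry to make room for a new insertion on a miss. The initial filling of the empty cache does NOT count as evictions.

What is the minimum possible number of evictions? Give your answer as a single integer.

OPT (Belady) simulation (capacity=4):
  1. access bee: MISS. Cache: [bee]
  2. access bat: MISS. Cache: [bee bat]
  3. access bee: HIT. Next use of bee: step 6. Cache: [bee bat]
  4. access bat: HIT. Next use of bat: step 11. Cache: [bee bat]
  5. access yak: MISS. Cache: [bee bat yak]
  6. access bee: HIT. Next use of bee: step 8. Cache: [bee bat yak]
  7. access jay: MISS. Cache: [bee bat yak jay]
  8. access bee: HIT. Next use of bee: step 9. Cache: [bee bat yak jay]
  9. access bee: HIT. Next use of bee: never. Cache: [bee bat yak jay]
  10. access yak: HIT. Next use of yak: never. Cache: [bee bat yak jay]
  11. access bat: HIT. Next use of bat: step 12. Cache: [bee bat yak jay]
  12. access bat: HIT. Next use of bat: never. Cache: [bee bat yak jay]
  13. access fox: MISS, evict bee (next use: never). Cache: [bat yak jay fox]
Total: 8 hits, 5 misses, 1 evictions

Answer: 1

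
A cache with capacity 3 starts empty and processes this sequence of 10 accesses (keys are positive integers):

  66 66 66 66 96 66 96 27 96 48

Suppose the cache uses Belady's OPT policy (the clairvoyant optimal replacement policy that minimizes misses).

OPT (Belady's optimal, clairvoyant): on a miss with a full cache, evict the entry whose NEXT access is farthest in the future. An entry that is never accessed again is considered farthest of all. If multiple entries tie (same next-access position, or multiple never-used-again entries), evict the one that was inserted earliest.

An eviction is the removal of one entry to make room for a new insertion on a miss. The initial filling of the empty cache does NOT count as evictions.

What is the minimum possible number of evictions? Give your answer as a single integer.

Answer: 1

Derivation:
OPT (Belady) simulation (capacity=3):
  1. access 66: MISS. Cache: [66]
  2. access 66: HIT. Next use of 66: step 3. Cache: [66]
  3. access 66: HIT. Next use of 66: step 4. Cache: [66]
  4. access 66: HIT. Next use of 66: step 6. Cache: [66]
  5. access 96: MISS. Cache: [66 96]
  6. access 66: HIT. Next use of 66: never. Cache: [66 96]
  7. access 96: HIT. Next use of 96: step 9. Cache: [66 96]
  8. access 27: MISS. Cache: [66 96 27]
  9. access 96: HIT. Next use of 96: never. Cache: [66 96 27]
  10. access 48: MISS, evict 66 (next use: never). Cache: [96 27 48]
Total: 6 hits, 4 misses, 1 evictions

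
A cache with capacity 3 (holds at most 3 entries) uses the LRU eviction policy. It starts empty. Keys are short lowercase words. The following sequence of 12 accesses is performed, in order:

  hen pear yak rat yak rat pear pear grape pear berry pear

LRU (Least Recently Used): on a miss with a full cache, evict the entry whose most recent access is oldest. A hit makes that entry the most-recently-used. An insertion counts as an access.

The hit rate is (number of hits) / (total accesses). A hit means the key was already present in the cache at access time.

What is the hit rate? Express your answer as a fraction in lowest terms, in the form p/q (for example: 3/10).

LRU simulation (capacity=3):
  1. access hen: MISS. Cache (LRU->MRU): [hen]
  2. access pear: MISS. Cache (LRU->MRU): [hen pear]
  3. access yak: MISS. Cache (LRU->MRU): [hen pear yak]
  4. access rat: MISS, evict hen. Cache (LRU->MRU): [pear yak rat]
  5. access yak: HIT. Cache (LRU->MRU): [pear rat yak]
  6. access rat: HIT. Cache (LRU->MRU): [pear yak rat]
  7. access pear: HIT. Cache (LRU->MRU): [yak rat pear]
  8. access pear: HIT. Cache (LRU->MRU): [yak rat pear]
  9. access grape: MISS, evict yak. Cache (LRU->MRU): [rat pear grape]
  10. access pear: HIT. Cache (LRU->MRU): [rat grape pear]
  11. access berry: MISS, evict rat. Cache (LRU->MRU): [grape pear berry]
  12. access pear: HIT. Cache (LRU->MRU): [grape berry pear]
Total: 6 hits, 6 misses, 3 evictions

Hit rate = 6/12 = 1/2

Answer: 1/2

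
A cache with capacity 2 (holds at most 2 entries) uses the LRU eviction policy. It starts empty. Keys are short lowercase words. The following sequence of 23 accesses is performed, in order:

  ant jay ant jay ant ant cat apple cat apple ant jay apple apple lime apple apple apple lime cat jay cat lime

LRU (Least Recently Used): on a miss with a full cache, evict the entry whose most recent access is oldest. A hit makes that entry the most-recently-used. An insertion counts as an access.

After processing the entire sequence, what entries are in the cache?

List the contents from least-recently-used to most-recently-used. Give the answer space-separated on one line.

Answer: cat lime

Derivation:
LRU simulation (capacity=2):
  1. access ant: MISS. Cache (LRU->MRU): [ant]
  2. access jay: MISS. Cache (LRU->MRU): [ant jay]
  3. access ant: HIT. Cache (LRU->MRU): [jay ant]
  4. access jay: HIT. Cache (LRU->MRU): [ant jay]
  5. access ant: HIT. Cache (LRU->MRU): [jay ant]
  6. access ant: HIT. Cache (LRU->MRU): [jay ant]
  7. access cat: MISS, evict jay. Cache (LRU->MRU): [ant cat]
  8. access apple: MISS, evict ant. Cache (LRU->MRU): [cat apple]
  9. access cat: HIT. Cache (LRU->MRU): [apple cat]
  10. access apple: HIT. Cache (LRU->MRU): [cat apple]
  11. access ant: MISS, evict cat. Cache (LRU->MRU): [apple ant]
  12. access jay: MISS, evict apple. Cache (LRU->MRU): [ant jay]
  13. access apple: MISS, evict ant. Cache (LRU->MRU): [jay apple]
  14. access apple: HIT. Cache (LRU->MRU): [jay apple]
  15. access lime: MISS, evict jay. Cache (LRU->MRU): [apple lime]
  16. access apple: HIT. Cache (LRU->MRU): [lime apple]
  17. access apple: HIT. Cache (LRU->MRU): [lime apple]
  18. access apple: HIT. Cache (LRU->MRU): [lime apple]
  19. access lime: HIT. Cache (LRU->MRU): [apple lime]
  20. access cat: MISS, evict apple. Cache (LRU->MRU): [lime cat]
  21. access jay: MISS, evict lime. Cache (LRU->MRU): [cat jay]
  22. access cat: HIT. Cache (LRU->MRU): [jay cat]
  23. access lime: MISS, evict jay. Cache (LRU->MRU): [cat lime]
Total: 12 hits, 11 misses, 9 evictions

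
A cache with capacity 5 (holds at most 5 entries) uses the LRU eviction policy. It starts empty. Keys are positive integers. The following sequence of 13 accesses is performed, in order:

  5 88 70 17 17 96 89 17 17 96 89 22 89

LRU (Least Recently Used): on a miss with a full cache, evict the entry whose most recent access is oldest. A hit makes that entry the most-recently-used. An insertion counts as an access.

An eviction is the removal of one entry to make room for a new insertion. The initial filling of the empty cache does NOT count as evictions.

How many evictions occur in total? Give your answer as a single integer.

Answer: 2

Derivation:
LRU simulation (capacity=5):
  1. access 5: MISS. Cache (LRU->MRU): [5]
  2. access 88: MISS. Cache (LRU->MRU): [5 88]
  3. access 70: MISS. Cache (LRU->MRU): [5 88 70]
  4. access 17: MISS. Cache (LRU->MRU): [5 88 70 17]
  5. access 17: HIT. Cache (LRU->MRU): [5 88 70 17]
  6. access 96: MISS. Cache (LRU->MRU): [5 88 70 17 96]
  7. access 89: MISS, evict 5. Cache (LRU->MRU): [88 70 17 96 89]
  8. access 17: HIT. Cache (LRU->MRU): [88 70 96 89 17]
  9. access 17: HIT. Cache (LRU->MRU): [88 70 96 89 17]
  10. access 96: HIT. Cache (LRU->MRU): [88 70 89 17 96]
  11. access 89: HIT. Cache (LRU->MRU): [88 70 17 96 89]
  12. access 22: MISS, evict 88. Cache (LRU->MRU): [70 17 96 89 22]
  13. access 89: HIT. Cache (LRU->MRU): [70 17 96 22 89]
Total: 6 hits, 7 misses, 2 evictions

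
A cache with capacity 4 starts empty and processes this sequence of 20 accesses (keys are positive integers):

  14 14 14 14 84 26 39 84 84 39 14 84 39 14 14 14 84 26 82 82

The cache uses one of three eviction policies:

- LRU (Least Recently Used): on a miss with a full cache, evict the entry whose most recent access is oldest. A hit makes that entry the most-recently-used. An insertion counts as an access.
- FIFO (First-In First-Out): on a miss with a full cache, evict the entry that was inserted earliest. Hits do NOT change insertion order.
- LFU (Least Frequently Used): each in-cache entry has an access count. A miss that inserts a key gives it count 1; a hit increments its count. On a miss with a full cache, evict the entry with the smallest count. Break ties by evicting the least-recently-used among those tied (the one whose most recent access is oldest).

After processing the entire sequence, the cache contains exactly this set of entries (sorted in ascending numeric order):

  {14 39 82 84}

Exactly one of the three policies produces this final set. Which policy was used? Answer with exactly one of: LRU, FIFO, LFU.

Answer: LFU

Derivation:
Simulating under each policy and comparing final sets:
  LRU: final set = {14 26 82 84} -> differs
  FIFO: final set = {26 39 82 84} -> differs
  LFU: final set = {14 39 82 84} -> MATCHES target
Only LFU produces the target set.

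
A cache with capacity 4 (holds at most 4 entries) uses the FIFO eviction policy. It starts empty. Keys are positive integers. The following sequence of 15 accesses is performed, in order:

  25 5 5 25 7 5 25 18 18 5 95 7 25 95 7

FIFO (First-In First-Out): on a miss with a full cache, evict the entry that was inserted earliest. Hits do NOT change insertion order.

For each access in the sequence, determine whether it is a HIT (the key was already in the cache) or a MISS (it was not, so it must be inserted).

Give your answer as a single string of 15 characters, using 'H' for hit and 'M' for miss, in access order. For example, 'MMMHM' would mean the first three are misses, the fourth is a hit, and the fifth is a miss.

FIFO simulation (capacity=4):
  1. access 25: MISS. Cache (old->new): [25]
  2. access 5: MISS. Cache (old->new): [25 5]
  3. access 5: HIT. Cache (old->new): [25 5]
  4. access 25: HIT. Cache (old->new): [25 5]
  5. access 7: MISS. Cache (old->new): [25 5 7]
  6. access 5: HIT. Cache (old->new): [25 5 7]
  7. access 25: HIT. Cache (old->new): [25 5 7]
  8. access 18: MISS. Cache (old->new): [25 5 7 18]
  9. access 18: HIT. Cache (old->new): [25 5 7 18]
  10. access 5: HIT. Cache (old->new): [25 5 7 18]
  11. access 95: MISS, evict 25. Cache (old->new): [5 7 18 95]
  12. access 7: HIT. Cache (old->new): [5 7 18 95]
  13. access 25: MISS, evict 5. Cache (old->new): [7 18 95 25]
  14. access 95: HIT. Cache (old->new): [7 18 95 25]
  15. access 7: HIT. Cache (old->new): [7 18 95 25]
Total: 9 hits, 6 misses, 2 evictions

Answer: MMHHMHHMHHMHMHH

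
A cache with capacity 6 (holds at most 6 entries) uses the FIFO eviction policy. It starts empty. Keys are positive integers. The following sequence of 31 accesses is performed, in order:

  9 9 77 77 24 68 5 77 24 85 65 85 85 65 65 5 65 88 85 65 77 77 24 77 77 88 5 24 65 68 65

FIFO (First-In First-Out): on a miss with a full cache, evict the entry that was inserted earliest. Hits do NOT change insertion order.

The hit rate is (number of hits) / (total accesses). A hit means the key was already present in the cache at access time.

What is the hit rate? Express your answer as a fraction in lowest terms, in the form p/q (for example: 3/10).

FIFO simulation (capacity=6):
  1. access 9: MISS. Cache (old->new): [9]
  2. access 9: HIT. Cache (old->new): [9]
  3. access 77: MISS. Cache (old->new): [9 77]
  4. access 77: HIT. Cache (old->new): [9 77]
  5. access 24: MISS. Cache (old->new): [9 77 24]
  6. access 68: MISS. Cache (old->new): [9 77 24 68]
  7. access 5: MISS. Cache (old->new): [9 77 24 68 5]
  8. access 77: HIT. Cache (old->new): [9 77 24 68 5]
  9. access 24: HIT. Cache (old->new): [9 77 24 68 5]
  10. access 85: MISS. Cache (old->new): [9 77 24 68 5 85]
  11. access 65: MISS, evict 9. Cache (old->new): [77 24 68 5 85 65]
  12. access 85: HIT. Cache (old->new): [77 24 68 5 85 65]
  13. access 85: HIT. Cache (old->new): [77 24 68 5 85 65]
  14. access 65: HIT. Cache (old->new): [77 24 68 5 85 65]
  15. access 65: HIT. Cache (old->new): [77 24 68 5 85 65]
  16. access 5: HIT. Cache (old->new): [77 24 68 5 85 65]
  17. access 65: HIT. Cache (old->new): [77 24 68 5 85 65]
  18. access 88: MISS, evict 77. Cache (old->new): [24 68 5 85 65 88]
  19. access 85: HIT. Cache (old->new): [24 68 5 85 65 88]
  20. access 65: HIT. Cache (old->new): [24 68 5 85 65 88]
  21. access 77: MISS, evict 24. Cache (old->new): [68 5 85 65 88 77]
  22. access 77: HIT. Cache (old->new): [68 5 85 65 88 77]
  23. access 24: MISS, evict 68. Cache (old->new): [5 85 65 88 77 24]
  24. access 77: HIT. Cache (old->new): [5 85 65 88 77 24]
  25. access 77: HIT. Cache (old->new): [5 85 65 88 77 24]
  26. access 88: HIT. Cache (old->new): [5 85 65 88 77 24]
  27. access 5: HIT. Cache (old->new): [5 85 65 88 77 24]
  28. access 24: HIT. Cache (old->new): [5 85 65 88 77 24]
  29. access 65: HIT. Cache (old->new): [5 85 65 88 77 24]
  30. access 68: MISS, evict 5. Cache (old->new): [85 65 88 77 24 68]
  31. access 65: HIT. Cache (old->new): [85 65 88 77 24 68]
Total: 20 hits, 11 misses, 5 evictions

Hit rate = 20/31

Answer: 20/31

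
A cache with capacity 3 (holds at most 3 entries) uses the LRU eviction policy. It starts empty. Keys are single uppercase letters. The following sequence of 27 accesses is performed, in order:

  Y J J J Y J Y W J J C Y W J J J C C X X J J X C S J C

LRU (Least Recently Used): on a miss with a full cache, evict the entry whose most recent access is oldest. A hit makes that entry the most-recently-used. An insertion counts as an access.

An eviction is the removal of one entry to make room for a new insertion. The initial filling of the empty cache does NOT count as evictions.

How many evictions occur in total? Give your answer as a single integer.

LRU simulation (capacity=3):
  1. access Y: MISS. Cache (LRU->MRU): [Y]
  2. access J: MISS. Cache (LRU->MRU): [Y J]
  3. access J: HIT. Cache (LRU->MRU): [Y J]
  4. access J: HIT. Cache (LRU->MRU): [Y J]
  5. access Y: HIT. Cache (LRU->MRU): [J Y]
  6. access J: HIT. Cache (LRU->MRU): [Y J]
  7. access Y: HIT. Cache (LRU->MRU): [J Y]
  8. access W: MISS. Cache (LRU->MRU): [J Y W]
  9. access J: HIT. Cache (LRU->MRU): [Y W J]
  10. access J: HIT. Cache (LRU->MRU): [Y W J]
  11. access C: MISS, evict Y. Cache (LRU->MRU): [W J C]
  12. access Y: MISS, evict W. Cache (LRU->MRU): [J C Y]
  13. access W: MISS, evict J. Cache (LRU->MRU): [C Y W]
  14. access J: MISS, evict C. Cache (LRU->MRU): [Y W J]
  15. access J: HIT. Cache (LRU->MRU): [Y W J]
  16. access J: HIT. Cache (LRU->MRU): [Y W J]
  17. access C: MISS, evict Y. Cache (LRU->MRU): [W J C]
  18. access C: HIT. Cache (LRU->MRU): [W J C]
  19. access X: MISS, evict W. Cache (LRU->MRU): [J C X]
  20. access X: HIT. Cache (LRU->MRU): [J C X]
  21. access J: HIT. Cache (LRU->MRU): [C X J]
  22. access J: HIT. Cache (LRU->MRU): [C X J]
  23. access X: HIT. Cache (LRU->MRU): [C J X]
  24. access C: HIT. Cache (LRU->MRU): [J X C]
  25. access S: MISS, evict J. Cache (LRU->MRU): [X C S]
  26. access J: MISS, evict X. Cache (LRU->MRU): [C S J]
  27. access C: HIT. Cache (LRU->MRU): [S J C]
Total: 16 hits, 11 misses, 8 evictions

Answer: 8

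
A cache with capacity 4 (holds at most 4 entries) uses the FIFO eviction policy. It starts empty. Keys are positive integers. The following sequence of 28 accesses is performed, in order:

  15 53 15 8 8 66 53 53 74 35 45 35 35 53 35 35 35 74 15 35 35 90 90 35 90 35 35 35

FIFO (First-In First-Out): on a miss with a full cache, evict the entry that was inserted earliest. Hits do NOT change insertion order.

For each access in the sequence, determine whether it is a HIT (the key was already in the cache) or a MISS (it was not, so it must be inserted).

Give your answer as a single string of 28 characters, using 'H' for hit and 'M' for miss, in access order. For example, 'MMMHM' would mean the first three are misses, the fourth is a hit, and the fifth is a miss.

Answer: MMHMHMHHMMMHHMHHHHMHHMHMHHHH

Derivation:
FIFO simulation (capacity=4):
  1. access 15: MISS. Cache (old->new): [15]
  2. access 53: MISS. Cache (old->new): [15 53]
  3. access 15: HIT. Cache (old->new): [15 53]
  4. access 8: MISS. Cache (old->new): [15 53 8]
  5. access 8: HIT. Cache (old->new): [15 53 8]
  6. access 66: MISS. Cache (old->new): [15 53 8 66]
  7. access 53: HIT. Cache (old->new): [15 53 8 66]
  8. access 53: HIT. Cache (old->new): [15 53 8 66]
  9. access 74: MISS, evict 15. Cache (old->new): [53 8 66 74]
  10. access 35: MISS, evict 53. Cache (old->new): [8 66 74 35]
  11. access 45: MISS, evict 8. Cache (old->new): [66 74 35 45]
  12. access 35: HIT. Cache (old->new): [66 74 35 45]
  13. access 35: HIT. Cache (old->new): [66 74 35 45]
  14. access 53: MISS, evict 66. Cache (old->new): [74 35 45 53]
  15. access 35: HIT. Cache (old->new): [74 35 45 53]
  16. access 35: HIT. Cache (old->new): [74 35 45 53]
  17. access 35: HIT. Cache (old->new): [74 35 45 53]
  18. access 74: HIT. Cache (old->new): [74 35 45 53]
  19. access 15: MISS, evict 74. Cache (old->new): [35 45 53 15]
  20. access 35: HIT. Cache (old->new): [35 45 53 15]
  21. access 35: HIT. Cache (old->new): [35 45 53 15]
  22. access 90: MISS, evict 35. Cache (old->new): [45 53 15 90]
  23. access 90: HIT. Cache (old->new): [45 53 15 90]
  24. access 35: MISS, evict 45. Cache (old->new): [53 15 90 35]
  25. access 90: HIT. Cache (old->new): [53 15 90 35]
  26. access 35: HIT. Cache (old->new): [53 15 90 35]
  27. access 35: HIT. Cache (old->new): [53 15 90 35]
  28. access 35: HIT. Cache (old->new): [53 15 90 35]
Total: 17 hits, 11 misses, 7 evictions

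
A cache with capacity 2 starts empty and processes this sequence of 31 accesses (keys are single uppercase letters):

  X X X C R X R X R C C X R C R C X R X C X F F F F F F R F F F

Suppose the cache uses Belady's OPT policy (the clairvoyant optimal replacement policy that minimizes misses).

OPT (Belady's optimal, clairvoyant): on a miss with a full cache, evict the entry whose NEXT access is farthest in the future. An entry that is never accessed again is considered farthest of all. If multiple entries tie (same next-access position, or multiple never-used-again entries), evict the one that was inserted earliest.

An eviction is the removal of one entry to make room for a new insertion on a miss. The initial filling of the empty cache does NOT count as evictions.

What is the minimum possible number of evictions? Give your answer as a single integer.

OPT (Belady) simulation (capacity=2):
  1. access X: MISS. Cache: [X]
  2. access X: HIT. Next use of X: step 3. Cache: [X]
  3. access X: HIT. Next use of X: step 6. Cache: [X]
  4. access C: MISS. Cache: [X C]
  5. access R: MISS, evict C (next use: step 10). Cache: [X R]
  6. access X: HIT. Next use of X: step 8. Cache: [X R]
  7. access R: HIT. Next use of R: step 9. Cache: [X R]
  8. access X: HIT. Next use of X: step 12. Cache: [X R]
  9. access R: HIT. Next use of R: step 13. Cache: [X R]
  10. access C: MISS, evict R (next use: step 13). Cache: [X C]
  11. access C: HIT. Next use of C: step 14. Cache: [X C]
  12. access X: HIT. Next use of X: step 17. Cache: [X C]
  13. access R: MISS, evict X (next use: step 17). Cache: [C R]
  14. access C: HIT. Next use of C: step 16. Cache: [C R]
  15. access R: HIT. Next use of R: step 18. Cache: [C R]
  16. access C: HIT. Next use of C: step 20. Cache: [C R]
  17. access X: MISS, evict C (next use: step 20). Cache: [R X]
  18. access R: HIT. Next use of R: step 28. Cache: [R X]
  19. access X: HIT. Next use of X: step 21. Cache: [R X]
  20. access C: MISS, evict R (next use: step 28). Cache: [X C]
  21. access X: HIT. Next use of X: never. Cache: [X C]
  22. access F: MISS, evict X (next use: never). Cache: [C F]
  23. access F: HIT. Next use of F: step 24. Cache: [C F]
  24. access F: HIT. Next use of F: step 25. Cache: [C F]
  25. access F: HIT. Next use of F: step 26. Cache: [C F]
  26. access F: HIT. Next use of F: step 27. Cache: [C F]
  27. access F: HIT. Next use of F: step 29. Cache: [C F]
  28. access R: MISS, evict C (next use: never). Cache: [F R]
  29. access F: HIT. Next use of F: step 30. Cache: [F R]
  30. access F: HIT. Next use of F: step 31. Cache: [F R]
  31. access F: HIT. Next use of F: never. Cache: [F R]
Total: 22 hits, 9 misses, 7 evictions

Answer: 7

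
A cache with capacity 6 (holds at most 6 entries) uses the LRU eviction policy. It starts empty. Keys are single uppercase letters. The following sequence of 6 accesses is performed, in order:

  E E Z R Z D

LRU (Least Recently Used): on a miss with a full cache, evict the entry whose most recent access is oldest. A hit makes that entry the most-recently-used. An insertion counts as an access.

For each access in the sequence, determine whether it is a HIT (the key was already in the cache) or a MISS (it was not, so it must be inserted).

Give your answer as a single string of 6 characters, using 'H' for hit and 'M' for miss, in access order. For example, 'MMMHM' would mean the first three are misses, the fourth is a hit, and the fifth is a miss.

Answer: MHMMHM

Derivation:
LRU simulation (capacity=6):
  1. access E: MISS. Cache (LRU->MRU): [E]
  2. access E: HIT. Cache (LRU->MRU): [E]
  3. access Z: MISS. Cache (LRU->MRU): [E Z]
  4. access R: MISS. Cache (LRU->MRU): [E Z R]
  5. access Z: HIT. Cache (LRU->MRU): [E R Z]
  6. access D: MISS. Cache (LRU->MRU): [E R Z D]
Total: 2 hits, 4 misses, 0 evictions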